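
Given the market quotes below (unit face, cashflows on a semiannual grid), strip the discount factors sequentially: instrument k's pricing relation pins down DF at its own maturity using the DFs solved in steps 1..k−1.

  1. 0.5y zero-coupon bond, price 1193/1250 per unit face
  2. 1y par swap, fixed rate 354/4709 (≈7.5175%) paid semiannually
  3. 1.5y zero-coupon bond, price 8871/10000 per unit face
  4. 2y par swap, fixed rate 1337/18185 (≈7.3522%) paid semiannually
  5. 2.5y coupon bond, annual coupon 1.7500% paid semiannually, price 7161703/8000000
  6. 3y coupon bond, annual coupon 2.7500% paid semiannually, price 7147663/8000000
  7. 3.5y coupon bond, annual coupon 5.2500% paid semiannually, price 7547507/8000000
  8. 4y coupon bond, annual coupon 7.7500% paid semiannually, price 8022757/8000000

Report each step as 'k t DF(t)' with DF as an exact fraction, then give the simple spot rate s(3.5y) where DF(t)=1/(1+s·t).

step 1 [0.5y] zero: DF = P = 1193/1250 ≈ 0.954400
step 2 [1y] swap r/2=177/4709: DF=(1 − 177/4709·(0.954400))/(1+177/4709) = 2323/2500 ≈ 0.929200
step 3 [1.5y] zero: DF = P = 8871/10000 ≈ 0.887100
step 4 [2y] swap r/2=1337/36370: DF=(1 − 1337/36370·(0.954400+0.929200+0.887100))/(1+1337/36370) = 8663/10000 ≈ 0.866300
step 5 [2.5y] bond c/2=7/800: DF=(7161703/8000000 − 7/800·(0.954400+0.929200+0.887100+0.866300))/(1+7/800) = 8559/10000 ≈ 0.855900
step 6 [3y] bond c/2=11/800: DF=(7147663/8000000 − 11/800·(0.954400+0.929200+0.887100+0.866300+0.855900))/(1+11/800) = 2051/2500 ≈ 0.820400
step 7 [3.5y] bond c/2=21/800: DF=(7547507/8000000 − 21/800·(0.954400+0.929200+0.887100+0.866300+0.855900+0.820400))/(1+21/800) = 3917/5000 ≈ 0.783400
step 8 [4y] bond c/2=31/800: DF=(8022757/8000000 − 31/800·(0.954400+0.929200+0.887100+0.866300+0.855900+0.820400+0.783400))/(1+31/800) = 369/500 ≈ 0.738000

1 1/2 1193/1250
2 1 2323/2500
3 3/2 8871/10000
4 2 8663/10000
5 5/2 8559/10000
6 3 2051/2500
7 7/2 3917/5000
8 4 369/500
s(3.5y) = (1/(3917/5000) − 1)/(7/2) = 2166/27419 ≈ 7.8996%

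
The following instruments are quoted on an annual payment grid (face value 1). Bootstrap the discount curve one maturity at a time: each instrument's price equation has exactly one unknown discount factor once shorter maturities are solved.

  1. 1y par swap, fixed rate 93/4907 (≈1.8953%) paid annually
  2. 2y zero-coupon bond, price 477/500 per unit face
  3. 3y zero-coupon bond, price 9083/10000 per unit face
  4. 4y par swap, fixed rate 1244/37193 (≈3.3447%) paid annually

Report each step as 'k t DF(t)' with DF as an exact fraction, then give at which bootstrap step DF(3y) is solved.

step 1 [1y] swap r/1=93/4907: DF=(1 − 93/4907·(0))/(1+93/4907) = 4907/5000 ≈ 0.981400
step 2 [2y] zero: DF = P = 477/500 ≈ 0.954000
step 3 [3y] zero: DF = P = 9083/10000 ≈ 0.908300
step 4 [4y] swap r/1=1244/37193: DF=(1 − 1244/37193·(0.981400+0.954000+0.908300))/(1+1244/37193) = 2189/2500 ≈ 0.875600

1 1 4907/5000
2 2 477/500
3 3 9083/10000
4 4 2189/2500
DF(3y) is solved at step 3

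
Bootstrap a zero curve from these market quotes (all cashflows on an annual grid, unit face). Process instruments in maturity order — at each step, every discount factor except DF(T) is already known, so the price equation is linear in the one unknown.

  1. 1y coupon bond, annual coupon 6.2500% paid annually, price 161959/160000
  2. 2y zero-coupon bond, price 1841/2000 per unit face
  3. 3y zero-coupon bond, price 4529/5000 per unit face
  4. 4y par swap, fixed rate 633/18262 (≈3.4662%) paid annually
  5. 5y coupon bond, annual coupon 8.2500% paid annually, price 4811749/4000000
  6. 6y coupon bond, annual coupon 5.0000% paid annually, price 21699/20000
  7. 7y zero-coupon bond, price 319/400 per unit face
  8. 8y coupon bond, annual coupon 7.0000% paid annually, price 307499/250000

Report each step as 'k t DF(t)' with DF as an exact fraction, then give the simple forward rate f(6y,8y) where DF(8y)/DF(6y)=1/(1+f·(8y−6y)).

step 1 [1y] bond c/1=1/16: DF=(161959/160000 − 1/16·(0))/(1+1/16) = 9527/10000 ≈ 0.952700
step 2 [2y] zero: DF = P = 1841/2000 ≈ 0.920500
step 3 [3y] zero: DF = P = 4529/5000 ≈ 0.905800
step 4 [4y] swap r/1=633/18262: DF=(1 − 633/18262·(0.952700+0.920500+0.905800))/(1+633/18262) = 4367/5000 ≈ 0.873400
step 5 [5y] bond c/1=33/400: DF=(4811749/4000000 − 33/400·(0.952700+0.920500+0.905800+0.873400))/(1+33/400) = 8329/10000 ≈ 0.832900
step 6 [6y] bond c/1=1/20: DF=(21699/20000 − 1/20·(0.952700+0.920500+0.905800+0.873400+0.832900))/(1+1/20) = 8197/10000 ≈ 0.819700
step 7 [7y] zero: DF = P = 319/400 ≈ 0.797500
step 8 [8y] bond c/1=7/100: DF=(307499/250000 − 7/100·(0.952700+0.920500+0.905800+0.873400+0.832900+0.819700+0.797500))/(1+7/100) = 7503/10000 ≈ 0.750300

1 1 9527/10000
2 2 1841/2000
3 3 4529/5000
4 4 4367/5000
5 5 8329/10000
6 6 8197/10000
7 7 319/400
8 8 7503/10000
f(6y,8y) = ((8197/10000)/(7503/10000) − 1)/(2) = 347/7503 ≈ 4.6248%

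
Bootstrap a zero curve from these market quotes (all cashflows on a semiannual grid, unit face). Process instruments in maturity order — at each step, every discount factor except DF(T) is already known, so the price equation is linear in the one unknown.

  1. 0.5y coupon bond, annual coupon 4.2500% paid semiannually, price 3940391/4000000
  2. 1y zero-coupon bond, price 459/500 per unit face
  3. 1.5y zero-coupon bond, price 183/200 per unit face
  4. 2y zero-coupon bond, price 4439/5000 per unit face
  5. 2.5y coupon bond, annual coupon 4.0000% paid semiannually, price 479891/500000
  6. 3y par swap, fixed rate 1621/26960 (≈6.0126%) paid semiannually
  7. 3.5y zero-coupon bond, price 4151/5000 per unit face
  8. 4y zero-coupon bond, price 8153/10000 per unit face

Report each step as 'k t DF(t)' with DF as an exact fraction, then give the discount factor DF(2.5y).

step 1 [0.5y] bond c/2=17/800: DF=(3940391/4000000 − 17/800·(0))/(1+17/800) = 4823/5000 ≈ 0.964600
step 2 [1y] zero: DF = P = 459/500 ≈ 0.918000
step 3 [1.5y] zero: DF = P = 183/200 ≈ 0.915000
step 4 [2y] zero: DF = P = 4439/5000 ≈ 0.887800
step 5 [2.5y] bond c/2=1/50: DF=(479891/500000 − 1/50·(0.964600+0.918000+0.915000+0.887800))/(1+1/50) = 8687/10000 ≈ 0.868700
step 6 [3y] swap r/2=1621/53920: DF=(1 − 1621/53920·(0.964600+0.918000+0.915000+0.887800+0.868700))/(1+1621/53920) = 8379/10000 ≈ 0.837900
step 7 [3.5y] zero: DF = P = 4151/5000 ≈ 0.830200
step 8 [4y] zero: DF = P = 8153/10000 ≈ 0.815300

1 1/2 4823/5000
2 1 459/500
3 3/2 183/200
4 2 4439/5000
5 5/2 8687/10000
6 3 8379/10000
7 7/2 4151/5000
8 4 8153/10000
DF(2.5y) = 8687/10000 ≈ 0.868700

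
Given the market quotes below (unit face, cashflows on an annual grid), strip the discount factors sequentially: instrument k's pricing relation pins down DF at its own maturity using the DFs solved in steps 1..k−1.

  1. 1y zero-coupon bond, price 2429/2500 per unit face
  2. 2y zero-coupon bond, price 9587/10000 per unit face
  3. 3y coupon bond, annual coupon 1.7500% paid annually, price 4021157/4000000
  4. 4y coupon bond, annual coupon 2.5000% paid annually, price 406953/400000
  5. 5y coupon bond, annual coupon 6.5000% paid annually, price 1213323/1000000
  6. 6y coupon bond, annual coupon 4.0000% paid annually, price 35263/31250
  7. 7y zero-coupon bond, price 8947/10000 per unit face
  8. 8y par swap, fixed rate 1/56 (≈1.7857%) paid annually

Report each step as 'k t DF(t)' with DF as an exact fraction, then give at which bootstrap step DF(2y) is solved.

step 1 [1y] zero: DF = P = 2429/2500 ≈ 0.971600
step 2 [2y] zero: DF = P = 9587/10000 ≈ 0.958700
step 3 [3y] bond c/1=7/400: DF=(4021157/4000000 − 7/400·(0.971600+0.958700))/(1+7/400) = 2387/2500 ≈ 0.954800
step 4 [4y] bond c/1=1/40: DF=(406953/400000 − 1/40·(0.971600+0.958700+0.954800))/(1+1/40) = 4611/5000 ≈ 0.922200
step 5 [5y] bond c/1=13/200: DF=(1213323/1000000 − 13/200·(0.971600+0.958700+0.954800+0.922200))/(1+13/200) = 9069/10000 ≈ 0.906900
step 6 [6y] bond c/1=1/25: DF=(35263/31250 − 1/25·(0.971600+0.958700+0.954800+0.922200+0.906900))/(1+1/25) = 9037/10000 ≈ 0.903700
step 7 [7y] zero: DF = P = 8947/10000 ≈ 0.894700
step 8 [8y] swap r/1=1/56: DF=(1 − 1/56·(0.971600+0.958700+0.954800+0.922200+0.906900+0.903700+0.894700))/(1+1/56) = 4341/5000 ≈ 0.868200

1 1 2429/2500
2 2 9587/10000
3 3 2387/2500
4 4 4611/5000
5 5 9069/10000
6 6 9037/10000
7 7 8947/10000
8 8 4341/5000
DF(2y) is solved at step 2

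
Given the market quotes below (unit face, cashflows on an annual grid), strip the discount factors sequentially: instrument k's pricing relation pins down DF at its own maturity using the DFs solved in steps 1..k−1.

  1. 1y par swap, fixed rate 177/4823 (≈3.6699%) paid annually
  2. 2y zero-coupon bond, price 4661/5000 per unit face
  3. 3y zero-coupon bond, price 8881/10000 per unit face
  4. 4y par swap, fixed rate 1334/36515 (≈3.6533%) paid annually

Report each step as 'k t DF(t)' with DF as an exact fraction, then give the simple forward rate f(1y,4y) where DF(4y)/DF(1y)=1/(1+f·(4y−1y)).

step 1 [1y] swap r/1=177/4823: DF=(1 − 177/4823·(0))/(1+177/4823) = 4823/5000 ≈ 0.964600
step 2 [2y] zero: DF = P = 4661/5000 ≈ 0.932200
step 3 [3y] zero: DF = P = 8881/10000 ≈ 0.888100
step 4 [4y] swap r/1=1334/36515: DF=(1 − 1334/36515·(0.964600+0.932200+0.888100))/(1+1334/36515) = 4333/5000 ≈ 0.866600

1 1 4823/5000
2 2 4661/5000
3 3 8881/10000
4 4 4333/5000
f(1y,4y) = ((4823/5000)/(4333/5000) − 1)/(3) = 70/1857 ≈ 3.7695%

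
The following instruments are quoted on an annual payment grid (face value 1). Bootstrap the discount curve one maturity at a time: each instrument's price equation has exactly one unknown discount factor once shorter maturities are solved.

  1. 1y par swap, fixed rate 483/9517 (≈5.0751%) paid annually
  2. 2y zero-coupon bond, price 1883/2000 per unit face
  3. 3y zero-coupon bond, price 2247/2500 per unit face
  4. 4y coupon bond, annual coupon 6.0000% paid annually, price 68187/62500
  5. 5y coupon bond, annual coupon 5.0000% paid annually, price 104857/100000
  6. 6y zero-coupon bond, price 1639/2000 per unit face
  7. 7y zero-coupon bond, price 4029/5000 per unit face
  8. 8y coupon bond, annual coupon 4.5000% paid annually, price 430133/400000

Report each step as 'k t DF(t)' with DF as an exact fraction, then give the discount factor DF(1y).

step 1 [1y] swap r/1=483/9517: DF=(1 − 483/9517·(0))/(1+483/9517) = 9517/10000 ≈ 0.951700
step 2 [2y] zero: DF = P = 1883/2000 ≈ 0.941500
step 3 [3y] zero: DF = P = 2247/2500 ≈ 0.898800
step 4 [4y] bond c/1=3/50: DF=(68187/62500 − 3/50·(0.951700+0.941500+0.898800))/(1+3/50) = 1089/1250 ≈ 0.871200
step 5 [5y] bond c/1=1/20: DF=(104857/100000 − 1/20·(0.951700+0.941500+0.898800+0.871200))/(1+1/20) = 4121/5000 ≈ 0.824200
step 6 [6y] zero: DF = P = 1639/2000 ≈ 0.819500
step 7 [7y] zero: DF = P = 4029/5000 ≈ 0.805800
step 8 [8y] bond c/1=9/200: DF=(430133/400000 − 9/200·(0.951700+0.941500+0.898800+0.871200+0.824200+0.819500+0.805800))/(1+9/200) = 3829/5000 ≈ 0.765800

1 1 9517/10000
2 2 1883/2000
3 3 2247/2500
4 4 1089/1250
5 5 4121/5000
6 6 1639/2000
7 7 4029/5000
8 8 3829/5000
DF(1y) = 9517/10000 ≈ 0.951700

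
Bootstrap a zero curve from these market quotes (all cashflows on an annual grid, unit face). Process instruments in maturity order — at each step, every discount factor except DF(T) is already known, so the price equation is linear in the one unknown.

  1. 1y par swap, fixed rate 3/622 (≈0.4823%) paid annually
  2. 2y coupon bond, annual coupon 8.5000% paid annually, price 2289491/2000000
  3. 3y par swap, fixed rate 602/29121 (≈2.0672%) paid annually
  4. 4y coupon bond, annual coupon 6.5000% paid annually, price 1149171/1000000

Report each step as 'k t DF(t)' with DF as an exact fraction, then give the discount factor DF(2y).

1 1 622/625
2 2 9771/10000
3 3 4699/5000
4 4 9013/10000
DF(2y) = 9771/10000 ≈ 0.977100

step 1 [1y] swap r/1=3/622: DF=(1 − 3/622·(0))/(1+3/622) = 622/625 ≈ 0.995200
step 2 [2y] bond c/1=17/200: DF=(2289491/2000000 − 17/200·(0.995200))/(1+17/200) = 9771/10000 ≈ 0.977100
step 3 [3y] swap r/1=602/29121: DF=(1 − 602/29121·(0.995200+0.977100))/(1+602/29121) = 4699/5000 ≈ 0.939800
step 4 [4y] bond c/1=13/200: DF=(1149171/1000000 − 13/200·(0.995200+0.977100+0.939800))/(1+13/200) = 9013/10000 ≈ 0.901300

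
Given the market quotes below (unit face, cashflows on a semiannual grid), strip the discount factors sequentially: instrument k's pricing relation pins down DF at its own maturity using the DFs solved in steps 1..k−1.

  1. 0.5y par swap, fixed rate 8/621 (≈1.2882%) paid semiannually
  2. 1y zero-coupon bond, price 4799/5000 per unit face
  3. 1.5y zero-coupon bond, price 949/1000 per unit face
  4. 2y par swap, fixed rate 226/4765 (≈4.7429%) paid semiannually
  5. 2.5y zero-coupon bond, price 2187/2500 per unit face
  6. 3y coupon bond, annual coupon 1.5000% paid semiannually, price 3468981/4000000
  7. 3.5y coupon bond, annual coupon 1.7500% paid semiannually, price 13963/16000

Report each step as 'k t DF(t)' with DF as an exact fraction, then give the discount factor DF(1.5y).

step 1 [0.5y] swap r/2=4/621: DF=(1 − 4/621·(0))/(1+4/621) = 621/625 ≈ 0.993600
step 2 [1y] zero: DF = P = 4799/5000 ≈ 0.959800
step 3 [1.5y] zero: DF = P = 949/1000 ≈ 0.949000
step 4 [2y] swap r/2=113/4765: DF=(1 − 113/4765·(0.993600+0.959800+0.949000))/(1+113/4765) = 1137/1250 ≈ 0.909600
step 5 [2.5y] zero: DF = P = 2187/2500 ≈ 0.874800
step 6 [3y] bond c/2=3/400: DF=(3468981/4000000 − 3/400·(0.993600+0.959800+0.949000+0.909600+0.874800))/(1+3/400) = 8259/10000 ≈ 0.825900
step 7 [3.5y] bond c/2=7/800: DF=(13963/16000 − 7/800·(0.993600+0.959800+0.949000+0.909600+0.874800+0.825900))/(1+7/800) = 8173/10000 ≈ 0.817300

1 1/2 621/625
2 1 4799/5000
3 3/2 949/1000
4 2 1137/1250
5 5/2 2187/2500
6 3 8259/10000
7 7/2 8173/10000
DF(1.5y) = 949/1000 ≈ 0.949000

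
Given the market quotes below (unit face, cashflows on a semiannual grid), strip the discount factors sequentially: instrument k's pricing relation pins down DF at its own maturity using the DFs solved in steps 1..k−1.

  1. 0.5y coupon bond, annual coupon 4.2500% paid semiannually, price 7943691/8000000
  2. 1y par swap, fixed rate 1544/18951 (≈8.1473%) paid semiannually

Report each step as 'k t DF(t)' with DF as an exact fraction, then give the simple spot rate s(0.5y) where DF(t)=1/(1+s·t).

step 1 [0.5y] bond c/2=17/800: DF=(7943691/8000000 − 17/800·(0))/(1+17/800) = 9723/10000 ≈ 0.972300
step 2 [1y] swap r/2=772/18951: DF=(1 − 772/18951·(0.972300))/(1+772/18951) = 2307/2500 ≈ 0.922800

1 1/2 9723/10000
2 1 2307/2500
s(0.5y) = (1/(9723/10000) − 1)/(1/2) = 554/9723 ≈ 5.6978%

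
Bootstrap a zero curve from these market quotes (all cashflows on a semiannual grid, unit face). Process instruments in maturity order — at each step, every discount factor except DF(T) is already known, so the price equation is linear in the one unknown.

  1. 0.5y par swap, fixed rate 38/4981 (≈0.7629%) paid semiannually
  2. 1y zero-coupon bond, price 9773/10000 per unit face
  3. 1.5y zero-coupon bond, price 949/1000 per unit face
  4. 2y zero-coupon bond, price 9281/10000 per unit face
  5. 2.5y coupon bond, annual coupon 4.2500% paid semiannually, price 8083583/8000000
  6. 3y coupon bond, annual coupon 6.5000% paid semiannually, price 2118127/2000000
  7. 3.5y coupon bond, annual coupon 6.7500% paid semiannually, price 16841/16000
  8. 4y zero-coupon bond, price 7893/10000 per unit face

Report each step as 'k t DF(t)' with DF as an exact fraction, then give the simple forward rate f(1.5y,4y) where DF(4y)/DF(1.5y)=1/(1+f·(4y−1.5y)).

1 1/2 4981/5000
2 1 9773/10000
3 3/2 949/1000
4 2 9281/10000
5 5/2 9093/10000
6 3 8759/10000
7 7/2 4171/5000
8 4 7893/10000
f(1.5y,4y) = ((949/1000)/(7893/10000) − 1)/(5/2) = 3194/39465 ≈ 8.0932%

step 1 [0.5y] swap r/2=19/4981: DF=(1 − 19/4981·(0))/(1+19/4981) = 4981/5000 ≈ 0.996200
step 2 [1y] zero: DF = P = 9773/10000 ≈ 0.977300
step 3 [1.5y] zero: DF = P = 949/1000 ≈ 0.949000
step 4 [2y] zero: DF = P = 9281/10000 ≈ 0.928100
step 5 [2.5y] bond c/2=17/800: DF=(8083583/8000000 − 17/800·(0.996200+0.977300+0.949000+0.928100))/(1+17/800) = 9093/10000 ≈ 0.909300
step 6 [3y] bond c/2=13/400: DF=(2118127/2000000 − 13/400·(0.996200+0.977300+0.949000+0.928100+0.909300))/(1+13/400) = 8759/10000 ≈ 0.875900
step 7 [3.5y] bond c/2=27/800: DF=(16841/16000 − 27/800·(0.996200+0.977300+0.949000+0.928100+0.909300+0.875900))/(1+27/800) = 4171/5000 ≈ 0.834200
step 8 [4y] zero: DF = P = 7893/10000 ≈ 0.789300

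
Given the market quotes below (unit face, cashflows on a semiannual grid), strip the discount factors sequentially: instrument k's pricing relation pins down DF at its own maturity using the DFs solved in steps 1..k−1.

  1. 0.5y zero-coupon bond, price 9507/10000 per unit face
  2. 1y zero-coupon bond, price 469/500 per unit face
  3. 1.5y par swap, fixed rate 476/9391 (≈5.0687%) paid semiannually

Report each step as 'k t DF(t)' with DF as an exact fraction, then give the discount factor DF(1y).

1 1/2 9507/10000
2 1 469/500
3 3/2 4643/5000
DF(1y) = 469/500 ≈ 0.938000

step 1 [0.5y] zero: DF = P = 9507/10000 ≈ 0.950700
step 2 [1y] zero: DF = P = 469/500 ≈ 0.938000
step 3 [1.5y] swap r/2=238/9391: DF=(1 − 238/9391·(0.950700+0.938000))/(1+238/9391) = 4643/5000 ≈ 0.928600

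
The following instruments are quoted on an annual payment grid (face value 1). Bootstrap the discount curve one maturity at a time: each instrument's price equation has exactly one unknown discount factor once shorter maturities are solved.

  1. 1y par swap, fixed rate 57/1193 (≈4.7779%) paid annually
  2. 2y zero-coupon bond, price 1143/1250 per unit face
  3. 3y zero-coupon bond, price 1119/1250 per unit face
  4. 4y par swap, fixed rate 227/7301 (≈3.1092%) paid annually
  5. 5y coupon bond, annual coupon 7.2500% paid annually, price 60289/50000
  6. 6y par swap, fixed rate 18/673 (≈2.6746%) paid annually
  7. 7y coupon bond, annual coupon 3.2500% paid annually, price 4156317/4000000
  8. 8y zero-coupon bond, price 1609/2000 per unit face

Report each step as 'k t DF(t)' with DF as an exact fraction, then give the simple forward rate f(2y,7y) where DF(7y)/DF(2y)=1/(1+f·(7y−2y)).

step 1 [1y] swap r/1=57/1193: DF=(1 − 57/1193·(0))/(1+57/1193) = 1193/1250 ≈ 0.954400
step 2 [2y] zero: DF = P = 1143/1250 ≈ 0.914400
step 3 [3y] zero: DF = P = 1119/1250 ≈ 0.895200
step 4 [4y] swap r/1=227/7301: DF=(1 − 227/7301·(0.954400+0.914400+0.895200))/(1+227/7301) = 1773/2000 ≈ 0.886500
step 5 [5y] bond c/1=29/400: DF=(60289/50000 − 29/400·(0.954400+0.914400+0.895200+0.886500))/(1+29/400) = 351/400 ≈ 0.877500
step 6 [6y] swap r/1=18/673: DF=(1 − 18/673·(0.954400+0.914400+0.895200+0.886500+0.877500))/(1+18/673) = 107/125 ≈ 0.856000
step 7 [7y] bond c/1=13/400: DF=(4156317/4000000 − 13/400·(0.954400+0.914400+0.895200+0.886500+0.877500+0.856000))/(1+13/400) = 8369/10000 ≈ 0.836900
step 8 [8y] zero: DF = P = 1609/2000 ≈ 0.804500

1 1 1193/1250
2 2 1143/1250
3 3 1119/1250
4 4 1773/2000
5 5 351/400
6 6 107/125
7 7 8369/10000
8 8 1609/2000
f(2y,7y) = ((1143/1250)/(8369/10000) − 1)/(5) = 155/8369 ≈ 1.8521%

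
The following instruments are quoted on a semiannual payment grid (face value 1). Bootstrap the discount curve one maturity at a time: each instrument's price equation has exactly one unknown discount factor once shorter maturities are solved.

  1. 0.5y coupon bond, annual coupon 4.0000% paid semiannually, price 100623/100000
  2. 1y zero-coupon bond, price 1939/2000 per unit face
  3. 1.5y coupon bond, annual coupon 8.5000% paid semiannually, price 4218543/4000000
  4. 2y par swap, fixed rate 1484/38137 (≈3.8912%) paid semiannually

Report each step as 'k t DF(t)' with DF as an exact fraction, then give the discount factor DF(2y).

step 1 [0.5y] bond c/2=1/50: DF=(100623/100000 − 1/50·(0))/(1+1/50) = 1973/2000 ≈ 0.986500
step 2 [1y] zero: DF = P = 1939/2000 ≈ 0.969500
step 3 [1.5y] bond c/2=17/400: DF=(4218543/4000000 − 17/400·(0.986500+0.969500))/(1+17/400) = 9319/10000 ≈ 0.931900
step 4 [2y] swap r/2=742/38137: DF=(1 − 742/38137·(0.986500+0.969500+0.931900))/(1+742/38137) = 4629/5000 ≈ 0.925800

1 1/2 1973/2000
2 1 1939/2000
3 3/2 9319/10000
4 2 4629/5000
DF(2y) = 4629/5000 ≈ 0.925800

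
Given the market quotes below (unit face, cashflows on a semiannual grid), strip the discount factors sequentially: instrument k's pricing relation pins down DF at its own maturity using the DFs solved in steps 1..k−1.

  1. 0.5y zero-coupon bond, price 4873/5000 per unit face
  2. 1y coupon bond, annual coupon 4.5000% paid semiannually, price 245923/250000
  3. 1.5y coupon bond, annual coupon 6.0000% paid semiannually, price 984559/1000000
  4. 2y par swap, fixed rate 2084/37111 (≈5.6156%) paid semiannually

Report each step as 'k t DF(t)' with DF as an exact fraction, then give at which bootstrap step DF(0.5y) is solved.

step 1 [0.5y] zero: DF = P = 4873/5000 ≈ 0.974600
step 2 [1y] bond c/2=9/400: DF=(245923/250000 − 9/400·(0.974600))/(1+9/400) = 4703/5000 ≈ 0.940600
step 3 [1.5y] bond c/2=3/100: DF=(984559/1000000 − 3/100·(0.974600+0.940600))/(1+3/100) = 9001/10000 ≈ 0.900100
step 4 [2y] swap r/2=1042/37111: DF=(1 − 1042/37111·(0.974600+0.940600+0.900100))/(1+1042/37111) = 4479/5000 ≈ 0.895800

1 1/2 4873/5000
2 1 4703/5000
3 3/2 9001/10000
4 2 4479/5000
DF(0.5y) is solved at step 1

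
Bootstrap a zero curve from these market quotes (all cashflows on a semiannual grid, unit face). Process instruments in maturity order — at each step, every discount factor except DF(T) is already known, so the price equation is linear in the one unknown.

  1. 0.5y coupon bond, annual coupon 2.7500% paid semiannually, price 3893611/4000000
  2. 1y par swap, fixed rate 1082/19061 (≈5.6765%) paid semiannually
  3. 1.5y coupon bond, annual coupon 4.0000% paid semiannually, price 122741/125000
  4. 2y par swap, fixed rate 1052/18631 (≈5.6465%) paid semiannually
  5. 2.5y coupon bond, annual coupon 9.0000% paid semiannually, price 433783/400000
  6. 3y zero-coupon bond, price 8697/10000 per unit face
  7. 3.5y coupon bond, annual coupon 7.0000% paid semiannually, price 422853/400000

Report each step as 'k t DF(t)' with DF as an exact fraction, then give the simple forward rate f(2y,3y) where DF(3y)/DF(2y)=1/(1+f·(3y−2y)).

step 1 [0.5y] bond c/2=11/800: DF=(3893611/4000000 − 11/800·(0))/(1+11/800) = 4801/5000 ≈ 0.960200
step 2 [1y] swap r/2=541/19061: DF=(1 − 541/19061·(0.960200))/(1+541/19061) = 9459/10000 ≈ 0.945900
step 3 [1.5y] bond c/2=1/50: DF=(122741/125000 − 1/50·(0.960200+0.945900))/(1+1/50) = 9253/10000 ≈ 0.925300
step 4 [2y] swap r/2=526/18631: DF=(1 − 526/18631·(0.960200+0.945900+0.925300))/(1+526/18631) = 2237/2500 ≈ 0.894800
step 5 [2.5y] bond c/2=9/200: DF=(433783/400000 − 9/200·(0.960200+0.945900+0.925300+0.894800))/(1+9/200) = 8773/10000 ≈ 0.877300
step 6 [3y] zero: DF = P = 8697/10000 ≈ 0.869700
step 7 [3.5y] bond c/2=7/200: DF=(422853/400000 − 7/200·(0.960200+0.945900+0.925300+0.894800+0.877300+0.869700))/(1+7/200) = 8363/10000 ≈ 0.836300

1 1/2 4801/5000
2 1 9459/10000
3 3/2 9253/10000
4 2 2237/2500
5 5/2 8773/10000
6 3 8697/10000
7 7/2 8363/10000
f(2y,3y) = ((2237/2500)/(8697/10000) − 1)/(1) = 251/8697 ≈ 2.8861%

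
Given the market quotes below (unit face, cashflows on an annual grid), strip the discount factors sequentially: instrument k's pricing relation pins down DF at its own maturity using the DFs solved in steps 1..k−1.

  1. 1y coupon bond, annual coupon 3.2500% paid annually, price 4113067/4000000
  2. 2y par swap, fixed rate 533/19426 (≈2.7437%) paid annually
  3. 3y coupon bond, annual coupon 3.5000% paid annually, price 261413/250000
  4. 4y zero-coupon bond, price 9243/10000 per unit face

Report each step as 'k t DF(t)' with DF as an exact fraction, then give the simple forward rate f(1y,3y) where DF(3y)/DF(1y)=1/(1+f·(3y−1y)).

1 1 9959/10000
2 2 9467/10000
3 3 4723/5000
4 4 9243/10000
f(1y,3y) = ((9959/10000)/(4723/5000) − 1)/(2) = 513/18892 ≈ 2.7154%

step 1 [1y] bond c/1=13/400: DF=(4113067/4000000 − 13/400·(0))/(1+13/400) = 9959/10000 ≈ 0.995900
step 2 [2y] swap r/1=533/19426: DF=(1 − 533/19426·(0.995900))/(1+533/19426) = 9467/10000 ≈ 0.946700
step 3 [3y] bond c/1=7/200: DF=(261413/250000 − 7/200·(0.995900+0.946700))/(1+7/200) = 4723/5000 ≈ 0.944600
step 4 [4y] zero: DF = P = 9243/10000 ≈ 0.924300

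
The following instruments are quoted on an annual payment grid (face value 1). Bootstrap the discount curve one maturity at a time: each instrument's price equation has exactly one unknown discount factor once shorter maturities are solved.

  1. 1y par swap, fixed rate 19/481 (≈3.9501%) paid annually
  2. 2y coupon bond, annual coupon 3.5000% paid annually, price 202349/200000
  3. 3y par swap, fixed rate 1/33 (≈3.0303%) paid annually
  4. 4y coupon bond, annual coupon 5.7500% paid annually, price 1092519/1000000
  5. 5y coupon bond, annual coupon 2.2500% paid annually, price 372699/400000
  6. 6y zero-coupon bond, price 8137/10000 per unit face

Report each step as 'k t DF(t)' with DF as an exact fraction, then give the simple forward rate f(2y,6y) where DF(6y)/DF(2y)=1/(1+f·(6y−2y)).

1 1 481/500
2 2 189/200
3 3 1829/2000
4 4 8797/10000
5 5 4149/5000
6 6 8137/10000
f(2y,6y) = ((189/200)/(8137/10000) − 1)/(4) = 1313/32548 ≈ 4.0340%

step 1 [1y] swap r/1=19/481: DF=(1 − 19/481·(0))/(1+19/481) = 481/500 ≈ 0.962000
step 2 [2y] bond c/1=7/200: DF=(202349/200000 − 7/200·(0.962000))/(1+7/200) = 189/200 ≈ 0.945000
step 3 [3y] swap r/1=1/33: DF=(1 − 1/33·(0.962000+0.945000))/(1+1/33) = 1829/2000 ≈ 0.914500
step 4 [4y] bond c/1=23/400: DF=(1092519/1000000 − 23/400·(0.962000+0.945000+0.914500))/(1+23/400) = 8797/10000 ≈ 0.879700
step 5 [5y] bond c/1=9/400: DF=(372699/400000 − 9/400·(0.962000+0.945000+0.914500+0.879700))/(1+9/400) = 4149/5000 ≈ 0.829800
step 6 [6y] zero: DF = P = 8137/10000 ≈ 0.813700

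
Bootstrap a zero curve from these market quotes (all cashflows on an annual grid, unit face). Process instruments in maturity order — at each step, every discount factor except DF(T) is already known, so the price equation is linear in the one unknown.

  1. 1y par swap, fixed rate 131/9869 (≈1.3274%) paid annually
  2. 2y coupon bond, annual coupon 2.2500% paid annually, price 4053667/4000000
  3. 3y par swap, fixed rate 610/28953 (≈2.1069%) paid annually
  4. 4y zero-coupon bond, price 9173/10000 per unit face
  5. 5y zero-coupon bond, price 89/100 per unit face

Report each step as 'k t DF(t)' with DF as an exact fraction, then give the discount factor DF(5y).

step 1 [1y] swap r/1=131/9869: DF=(1 − 131/9869·(0))/(1+131/9869) = 9869/10000 ≈ 0.986900
step 2 [2y] bond c/1=9/400: DF=(4053667/4000000 − 9/400·(0.986900))/(1+9/400) = 4847/5000 ≈ 0.969400
step 3 [3y] swap r/1=610/28953: DF=(1 − 610/28953·(0.986900+0.969400))/(1+610/28953) = 939/1000 ≈ 0.939000
step 4 [4y] zero: DF = P = 9173/10000 ≈ 0.917300
step 5 [5y] zero: DF = P = 89/100 ≈ 0.890000

1 1 9869/10000
2 2 4847/5000
3 3 939/1000
4 4 9173/10000
5 5 89/100
DF(5y) = 89/100 ≈ 0.890000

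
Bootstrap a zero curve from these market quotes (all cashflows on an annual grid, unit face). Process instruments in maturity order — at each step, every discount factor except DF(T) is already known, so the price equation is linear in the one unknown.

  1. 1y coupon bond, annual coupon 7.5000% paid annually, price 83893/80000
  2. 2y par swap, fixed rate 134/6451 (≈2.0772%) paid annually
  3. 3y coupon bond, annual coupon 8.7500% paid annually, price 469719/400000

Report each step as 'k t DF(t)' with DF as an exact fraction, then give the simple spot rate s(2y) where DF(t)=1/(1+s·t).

1 1 1951/2000
2 2 4799/5000
3 3 9241/10000
s(2y) = (1/(4799/5000) − 1)/(2) = 201/9598 ≈ 2.0942%

step 1 [1y] bond c/1=3/40: DF=(83893/80000 − 3/40·(0))/(1+3/40) = 1951/2000 ≈ 0.975500
step 2 [2y] swap r/1=134/6451: DF=(1 − 134/6451·(0.975500))/(1+134/6451) = 4799/5000 ≈ 0.959800
step 3 [3y] bond c/1=7/80: DF=(469719/400000 − 7/80·(0.975500+0.959800))/(1+7/80) = 9241/10000 ≈ 0.924100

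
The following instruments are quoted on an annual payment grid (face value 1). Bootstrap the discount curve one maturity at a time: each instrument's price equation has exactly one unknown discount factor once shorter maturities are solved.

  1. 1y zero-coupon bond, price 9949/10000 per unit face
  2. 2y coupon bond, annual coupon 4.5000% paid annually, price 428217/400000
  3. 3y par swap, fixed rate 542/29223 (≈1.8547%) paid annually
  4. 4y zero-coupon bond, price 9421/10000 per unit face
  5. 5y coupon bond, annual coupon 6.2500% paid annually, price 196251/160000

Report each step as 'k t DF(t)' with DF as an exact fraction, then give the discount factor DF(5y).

1 1 9949/10000
2 2 1227/1250
3 3 4729/5000
4 4 9421/10000
5 5 9271/10000
DF(5y) = 9271/10000 ≈ 0.927100

step 1 [1y] zero: DF = P = 9949/10000 ≈ 0.994900
step 2 [2y] bond c/1=9/200: DF=(428217/400000 − 9/200·(0.994900))/(1+9/200) = 1227/1250 ≈ 0.981600
step 3 [3y] swap r/1=542/29223: DF=(1 − 542/29223·(0.994900+0.981600))/(1+542/29223) = 4729/5000 ≈ 0.945800
step 4 [4y] zero: DF = P = 9421/10000 ≈ 0.942100
step 5 [5y] bond c/1=1/16: DF=(196251/160000 − 1/16·(0.994900+0.981600+0.945800+0.942100))/(1+1/16) = 9271/10000 ≈ 0.927100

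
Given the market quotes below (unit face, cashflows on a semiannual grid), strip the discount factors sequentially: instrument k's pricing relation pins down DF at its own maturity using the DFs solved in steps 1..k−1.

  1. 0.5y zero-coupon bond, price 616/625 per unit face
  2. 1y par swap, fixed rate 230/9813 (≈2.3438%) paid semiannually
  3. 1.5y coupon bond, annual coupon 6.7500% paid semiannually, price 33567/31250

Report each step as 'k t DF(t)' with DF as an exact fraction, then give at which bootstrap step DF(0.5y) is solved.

step 1 [0.5y] zero: DF = P = 616/625 ≈ 0.985600
step 2 [1y] swap r/2=115/9813: DF=(1 − 115/9813·(0.985600))/(1+115/9813) = 977/1000 ≈ 0.977000
step 3 [1.5y] bond c/2=27/800: DF=(33567/31250 − 27/800·(0.985600+0.977000))/(1+27/800) = 39/40 ≈ 0.975000

1 1/2 616/625
2 1 977/1000
3 3/2 39/40
DF(0.5y) is solved at step 1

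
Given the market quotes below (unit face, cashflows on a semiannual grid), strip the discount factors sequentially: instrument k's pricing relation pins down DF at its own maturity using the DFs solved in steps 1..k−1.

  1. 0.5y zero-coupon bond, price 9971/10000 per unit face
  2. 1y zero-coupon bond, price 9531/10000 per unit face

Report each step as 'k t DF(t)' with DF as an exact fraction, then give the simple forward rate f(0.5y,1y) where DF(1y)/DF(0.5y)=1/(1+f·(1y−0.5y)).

1 1/2 9971/10000
2 1 9531/10000
f(0.5y,1y) = ((9971/10000)/(9531/10000) − 1)/(1/2) = 880/9531 ≈ 9.2330%

step 1 [0.5y] zero: DF = P = 9971/10000 ≈ 0.997100
step 2 [1y] zero: DF = P = 9531/10000 ≈ 0.953100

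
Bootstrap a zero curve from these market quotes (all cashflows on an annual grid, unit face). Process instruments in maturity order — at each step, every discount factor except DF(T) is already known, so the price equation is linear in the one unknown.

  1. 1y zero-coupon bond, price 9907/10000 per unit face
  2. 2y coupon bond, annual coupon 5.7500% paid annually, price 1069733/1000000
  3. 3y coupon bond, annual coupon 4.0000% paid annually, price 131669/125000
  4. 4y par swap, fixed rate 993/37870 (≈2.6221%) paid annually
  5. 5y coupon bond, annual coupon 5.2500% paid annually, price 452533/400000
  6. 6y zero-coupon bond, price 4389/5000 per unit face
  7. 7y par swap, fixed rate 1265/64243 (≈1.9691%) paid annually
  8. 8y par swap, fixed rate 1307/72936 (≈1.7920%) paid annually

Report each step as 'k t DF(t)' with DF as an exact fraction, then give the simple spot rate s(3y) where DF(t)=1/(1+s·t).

1 1 9907/10000
2 2 9577/10000
3 3 9379/10000
4 4 9007/10000
5 5 443/500
6 6 4389/5000
7 7 1747/2000
8 8 8693/10000
s(3y) = (1/(9379/10000) − 1)/(3) = 207/9379 ≈ 2.2071%

step 1 [1y] zero: DF = P = 9907/10000 ≈ 0.990700
step 2 [2y] bond c/1=23/400: DF=(1069733/1000000 − 23/400·(0.990700))/(1+23/400) = 9577/10000 ≈ 0.957700
step 3 [3y] bond c/1=1/25: DF=(131669/125000 − 1/25·(0.990700+0.957700))/(1+1/25) = 9379/10000 ≈ 0.937900
step 4 [4y] swap r/1=993/37870: DF=(1 − 993/37870·(0.990700+0.957700+0.937900))/(1+993/37870) = 9007/10000 ≈ 0.900700
step 5 [5y] bond c/1=21/400: DF=(452533/400000 − 21/400·(0.990700+0.957700+0.937900+0.900700))/(1+21/400) = 443/500 ≈ 0.886000
step 6 [6y] zero: DF = P = 4389/5000 ≈ 0.877800
step 7 [7y] swap r/1=1265/64243: DF=(1 − 1265/64243·(0.990700+0.957700+0.937900+0.900700+0.886000+0.877800))/(1+1265/64243) = 1747/2000 ≈ 0.873500
step 8 [8y] swap r/1=1307/72936: DF=(1 − 1307/72936·(0.990700+0.957700+0.937900+0.900700+0.886000+0.877800+0.873500))/(1+1307/72936) = 8693/10000 ≈ 0.869300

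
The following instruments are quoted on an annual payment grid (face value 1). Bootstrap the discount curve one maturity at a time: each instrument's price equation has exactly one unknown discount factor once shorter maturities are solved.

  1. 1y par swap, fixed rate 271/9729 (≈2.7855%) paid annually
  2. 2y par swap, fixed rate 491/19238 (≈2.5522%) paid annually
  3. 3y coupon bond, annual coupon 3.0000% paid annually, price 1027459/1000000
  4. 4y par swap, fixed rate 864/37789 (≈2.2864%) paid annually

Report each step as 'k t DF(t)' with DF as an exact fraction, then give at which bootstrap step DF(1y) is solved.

step 1 [1y] swap r/1=271/9729: DF=(1 − 271/9729·(0))/(1+271/9729) = 9729/10000 ≈ 0.972900
step 2 [2y] swap r/1=491/19238: DF=(1 − 491/19238·(0.972900))/(1+491/19238) = 9509/10000 ≈ 0.950900
step 3 [3y] bond c/1=3/100: DF=(1027459/1000000 − 3/100·(0.972900+0.950900))/(1+3/100) = 1883/2000 ≈ 0.941500
step 4 [4y] swap r/1=864/37789: DF=(1 − 864/37789·(0.972900+0.950900+0.941500))/(1+864/37789) = 571/625 ≈ 0.913600

1 1 9729/10000
2 2 9509/10000
3 3 1883/2000
4 4 571/625
DF(1y) is solved at step 1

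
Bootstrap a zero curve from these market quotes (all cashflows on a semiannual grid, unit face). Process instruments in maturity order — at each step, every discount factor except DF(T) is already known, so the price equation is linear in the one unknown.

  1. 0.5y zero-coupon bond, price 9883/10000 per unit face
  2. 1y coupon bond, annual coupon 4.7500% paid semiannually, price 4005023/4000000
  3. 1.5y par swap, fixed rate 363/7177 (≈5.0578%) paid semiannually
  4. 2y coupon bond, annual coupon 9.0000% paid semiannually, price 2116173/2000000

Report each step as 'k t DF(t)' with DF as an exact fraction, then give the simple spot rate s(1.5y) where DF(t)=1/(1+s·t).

step 1 [0.5y] zero: DF = P = 9883/10000 ≈ 0.988300
step 2 [1y] bond c/2=19/800: DF=(4005023/4000000 − 19/800·(0.988300))/(1+19/800) = 9551/10000 ≈ 0.955100
step 3 [1.5y] swap r/2=363/14354: DF=(1 − 363/14354·(0.988300+0.955100))/(1+363/14354) = 4637/5000 ≈ 0.927400
step 4 [2y] bond c/2=9/200: DF=(2116173/2000000 − 9/200·(0.988300+0.955100+0.927400))/(1+9/200) = 8889/10000 ≈ 0.888900

1 1/2 9883/10000
2 1 9551/10000
3 3/2 4637/5000
4 2 8889/10000
s(1.5y) = (1/(4637/5000) − 1)/(3/2) = 242/4637 ≈ 5.2189%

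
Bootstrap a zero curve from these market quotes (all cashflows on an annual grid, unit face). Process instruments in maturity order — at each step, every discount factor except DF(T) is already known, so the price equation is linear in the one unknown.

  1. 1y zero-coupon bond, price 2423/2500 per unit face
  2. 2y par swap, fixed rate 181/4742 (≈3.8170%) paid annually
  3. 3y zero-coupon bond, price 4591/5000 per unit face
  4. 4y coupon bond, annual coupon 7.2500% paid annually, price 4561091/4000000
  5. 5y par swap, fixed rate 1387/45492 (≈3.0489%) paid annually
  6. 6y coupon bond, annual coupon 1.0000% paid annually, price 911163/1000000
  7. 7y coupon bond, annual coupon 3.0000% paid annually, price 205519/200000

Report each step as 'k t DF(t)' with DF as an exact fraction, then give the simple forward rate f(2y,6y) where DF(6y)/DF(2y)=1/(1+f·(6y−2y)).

1 1 2423/2500
2 2 2319/2500
3 3 4591/5000
4 4 8729/10000
5 5 8613/10000
6 6 8571/10000
7 7 4201/5000
f(2y,6y) = ((2319/2500)/(8571/10000) − 1)/(4) = 235/11428 ≈ 2.0564%

step 1 [1y] zero: DF = P = 2423/2500 ≈ 0.969200
step 2 [2y] swap r/1=181/4742: DF=(1 − 181/4742·(0.969200))/(1+181/4742) = 2319/2500 ≈ 0.927600
step 3 [3y] zero: DF = P = 4591/5000 ≈ 0.918200
step 4 [4y] bond c/1=29/400: DF=(4561091/4000000 − 29/400·(0.969200+0.927600+0.918200))/(1+29/400) = 8729/10000 ≈ 0.872900
step 5 [5y] swap r/1=1387/45492: DF=(1 − 1387/45492·(0.969200+0.927600+0.918200+0.872900))/(1+1387/45492) = 8613/10000 ≈ 0.861300
step 6 [6y] bond c/1=1/100: DF=(911163/1000000 − 1/100·(0.969200+0.927600+0.918200+0.872900+0.861300))/(1+1/100) = 8571/10000 ≈ 0.857100
step 7 [7y] bond c/1=3/100: DF=(205519/200000 − 3/100·(0.969200+0.927600+0.918200+0.872900+0.861300+0.857100))/(1+3/100) = 4201/5000 ≈ 0.840200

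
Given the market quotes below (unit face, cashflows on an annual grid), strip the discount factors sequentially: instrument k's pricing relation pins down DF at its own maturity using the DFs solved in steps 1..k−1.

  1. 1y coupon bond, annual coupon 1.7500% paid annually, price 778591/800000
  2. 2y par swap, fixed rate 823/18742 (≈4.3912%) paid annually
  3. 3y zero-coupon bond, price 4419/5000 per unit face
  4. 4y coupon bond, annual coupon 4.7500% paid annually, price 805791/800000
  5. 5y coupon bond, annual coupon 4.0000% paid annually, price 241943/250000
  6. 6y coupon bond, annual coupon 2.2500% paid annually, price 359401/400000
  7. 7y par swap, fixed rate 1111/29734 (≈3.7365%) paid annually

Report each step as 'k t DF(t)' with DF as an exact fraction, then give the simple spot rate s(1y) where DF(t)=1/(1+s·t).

step 1 [1y] bond c/1=7/400: DF=(778591/800000 − 7/400·(0))/(1+7/400) = 1913/2000 ≈ 0.956500
step 2 [2y] swap r/1=823/18742: DF=(1 − 823/18742·(0.956500))/(1+823/18742) = 9177/10000 ≈ 0.917700
step 3 [3y] zero: DF = P = 4419/5000 ≈ 0.883800
step 4 [4y] bond c/1=19/400: DF=(805791/800000 − 19/400·(0.956500+0.917700+0.883800))/(1+19/400) = 1673/2000 ≈ 0.836500
step 5 [5y] bond c/1=1/25: DF=(241943/250000 − 1/25·(0.956500+0.917700+0.883800+0.836500))/(1+1/25) = 7923/10000 ≈ 0.792300
step 6 [6y] bond c/1=9/400: DF=(359401/400000 − 9/400·(0.956500+0.917700+0.883800+0.836500+0.792300))/(1+9/400) = 3911/5000 ≈ 0.782200
step 7 [7y] swap r/1=1111/29734: DF=(1 − 1111/29734·(0.956500+0.917700+0.883800+0.836500+0.792300+0.782200))/(1+1111/29734) = 3889/5000 ≈ 0.777800

1 1 1913/2000
2 2 9177/10000
3 3 4419/5000
4 4 1673/2000
5 5 7923/10000
6 6 3911/5000
7 7 3889/5000
s(1y) = (1/(1913/2000) − 1)/(1) = 87/1913 ≈ 4.5478%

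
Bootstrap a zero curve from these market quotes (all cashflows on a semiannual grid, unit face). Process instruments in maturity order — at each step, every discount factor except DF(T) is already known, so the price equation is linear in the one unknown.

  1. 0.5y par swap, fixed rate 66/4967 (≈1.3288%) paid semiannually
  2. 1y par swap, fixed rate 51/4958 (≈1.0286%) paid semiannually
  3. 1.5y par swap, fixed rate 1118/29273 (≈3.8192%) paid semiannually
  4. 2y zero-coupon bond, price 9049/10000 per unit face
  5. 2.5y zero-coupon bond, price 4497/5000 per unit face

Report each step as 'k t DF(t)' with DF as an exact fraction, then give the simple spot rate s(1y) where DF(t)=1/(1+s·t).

1 1/2 4967/5000
2 1 4949/5000
3 3/2 9441/10000
4 2 9049/10000
5 5/2 4497/5000
s(1y) = (1/(4949/5000) − 1)/(1) = 51/4949 ≈ 1.0305%

step 1 [0.5y] swap r/2=33/4967: DF=(1 − 33/4967·(0))/(1+33/4967) = 4967/5000 ≈ 0.993400
step 2 [1y] swap r/2=51/9916: DF=(1 − 51/9916·(0.993400))/(1+51/9916) = 4949/5000 ≈ 0.989800
step 3 [1.5y] swap r/2=559/29273: DF=(1 − 559/29273·(0.993400+0.989800))/(1+559/29273) = 9441/10000 ≈ 0.944100
step 4 [2y] zero: DF = P = 9049/10000 ≈ 0.904900
step 5 [2.5y] zero: DF = P = 4497/5000 ≈ 0.899400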